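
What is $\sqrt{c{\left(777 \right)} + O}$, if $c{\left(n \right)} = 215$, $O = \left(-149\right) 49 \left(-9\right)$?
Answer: $2 \sqrt{16481} \approx 256.76$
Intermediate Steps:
$O = 65709$ ($O = \left(-7301\right) \left(-9\right) = 65709$)
$\sqrt{c{\left(777 \right)} + O} = \sqrt{215 + 65709} = \sqrt{65924} = 2 \sqrt{16481}$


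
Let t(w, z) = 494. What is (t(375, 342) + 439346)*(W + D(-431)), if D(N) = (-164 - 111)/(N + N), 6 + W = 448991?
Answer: 85114613872400/431 ≈ 1.9748e+11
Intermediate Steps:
W = 448985 (W = -6 + 448991 = 448985)
D(N) = -275/(2*N) (D(N) = -275*1/(2*N) = -275/(2*N))
(t(375, 342) + 439346)*(W + D(-431)) = (494 + 439346)*(448985 - 275/2/(-431)) = 439840*(448985 - 275/2*(-1/431)) = 439840*(448985 + 275/862) = 439840*(387025345/862) = 85114613872400/431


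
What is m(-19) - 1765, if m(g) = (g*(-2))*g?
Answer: -2487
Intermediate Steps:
m(g) = -2*g² (m(g) = (-2*g)*g = -2*g²)
m(-19) - 1765 = -2*(-19)² - 1765 = -2*361 - 1765 = -722 - 1765 = -2487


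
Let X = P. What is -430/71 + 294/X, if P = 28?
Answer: 631/142 ≈ 4.4437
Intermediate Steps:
X = 28
-430/71 + 294/X = -430/71 + 294/28 = -430*1/71 + 294*(1/28) = -430/71 + 21/2 = 631/142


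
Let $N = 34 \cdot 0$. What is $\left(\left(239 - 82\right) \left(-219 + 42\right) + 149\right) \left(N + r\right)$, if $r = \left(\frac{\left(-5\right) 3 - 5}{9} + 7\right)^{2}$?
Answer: $- \frac{51106360}{81} \approx -6.3094 \cdot 10^{5}$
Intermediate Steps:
$N = 0$
$r = \frac{1849}{81}$ ($r = \left(\left(-15 - 5\right) \frac{1}{9} + 7\right)^{2} = \left(\left(-20\right) \frac{1}{9} + 7\right)^{2} = \left(- \frac{20}{9} + 7\right)^{2} = \left(\frac{43}{9}\right)^{2} = \frac{1849}{81} \approx 22.827$)
$\left(\left(239 - 82\right) \left(-219 + 42\right) + 149\right) \left(N + r\right) = \left(\left(239 - 82\right) \left(-219 + 42\right) + 149\right) \left(0 + \frac{1849}{81}\right) = \left(157 \left(-177\right) + 149\right) \frac{1849}{81} = \left(-27789 + 149\right) \frac{1849}{81} = \left(-27640\right) \frac{1849}{81} = - \frac{51106360}{81}$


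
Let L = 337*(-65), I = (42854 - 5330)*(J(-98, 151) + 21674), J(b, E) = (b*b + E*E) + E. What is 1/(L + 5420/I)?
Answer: -101746326/2228753270759 ≈ -4.5652e-5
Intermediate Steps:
J(b, E) = E + E**2 + b**2 (J(b, E) = (b**2 + E**2) + E = (E**2 + b**2) + E = E + E**2 + b**2)
I = 2034926520 (I = (42854 - 5330)*((151 + 151**2 + (-98)**2) + 21674) = 37524*((151 + 22801 + 9604) + 21674) = 37524*(32556 + 21674) = 37524*54230 = 2034926520)
L = -21905
1/(L + 5420/I) = 1/(-21905 + 5420/2034926520) = 1/(-21905 + 5420*(1/2034926520)) = 1/(-21905 + 271/101746326) = 1/(-2228753270759/101746326) = -101746326/2228753270759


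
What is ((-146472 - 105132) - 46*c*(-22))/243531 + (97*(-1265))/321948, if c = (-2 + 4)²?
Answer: -1106895257/791962812 ≈ -1.3977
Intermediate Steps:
c = 4 (c = 2² = 4)
((-146472 - 105132) - 46*c*(-22))/243531 + (97*(-1265))/321948 = ((-146472 - 105132) - 46*4*(-22))/243531 + (97*(-1265))/321948 = (-251604 - 184*(-22))*(1/243531) - 122705*1/321948 = (-251604 + 4048)*(1/243531) - 11155/29268 = -247556*1/243531 - 11155/29268 = -247556/243531 - 11155/29268 = -1106895257/791962812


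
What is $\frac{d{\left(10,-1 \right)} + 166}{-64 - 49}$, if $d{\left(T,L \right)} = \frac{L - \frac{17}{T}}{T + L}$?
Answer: $- \frac{1657}{1130} \approx -1.4664$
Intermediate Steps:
$d{\left(T,L \right)} = \frac{L - \frac{17}{T}}{L + T}$
$\frac{d{\left(10,-1 \right)} + 166}{-64 - 49} = \frac{\frac{-17 - 10}{10 \left(-1 + 10\right)} + 166}{-64 - 49} = \frac{\frac{-17 - 10}{10 \cdot 9} + 166}{-113} = \left(\frac{1}{10} \cdot \frac{1}{9} \left(-27\right) + 166\right) \left(- \frac{1}{113}\right) = \left(- \frac{3}{10} + 166\right) \left(- \frac{1}{113}\right) = \frac{1657}{10} \left(- \frac{1}{113}\right) = - \frac{1657}{1130}$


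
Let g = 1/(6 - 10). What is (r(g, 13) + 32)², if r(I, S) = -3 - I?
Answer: 13689/16 ≈ 855.56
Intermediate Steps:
g = -¼ (g = 1/(-4) = -¼ ≈ -0.25000)
(r(g, 13) + 32)² = ((-3 - 1*(-¼)) + 32)² = ((-3 + ¼) + 32)² = (-11/4 + 32)² = (117/4)² = 13689/16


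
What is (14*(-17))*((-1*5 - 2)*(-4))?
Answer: -6664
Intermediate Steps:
(14*(-17))*((-1*5 - 2)*(-4)) = -238*(-5 - 2)*(-4) = -(-1666)*(-4) = -238*28 = -6664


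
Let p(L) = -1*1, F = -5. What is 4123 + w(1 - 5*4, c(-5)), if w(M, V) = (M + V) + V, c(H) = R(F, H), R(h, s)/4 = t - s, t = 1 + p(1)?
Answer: 4144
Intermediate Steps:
p(L) = -1
t = 0 (t = 1 - 1 = 0)
R(h, s) = -4*s (R(h, s) = 4*(0 - s) = 4*(-s) = -4*s)
c(H) = -4*H
w(M, V) = M + 2*V
4123 + w(1 - 5*4, c(-5)) = 4123 + ((1 - 5*4) + 2*(-4*(-5))) = 4123 + ((1 - 20) + 2*20) = 4123 + (-19 + 40) = 4123 + 21 = 4144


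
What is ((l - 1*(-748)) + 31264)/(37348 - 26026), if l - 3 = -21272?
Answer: 3581/3774 ≈ 0.94886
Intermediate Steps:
l = -21269 (l = 3 - 21272 = -21269)
((l - 1*(-748)) + 31264)/(37348 - 26026) = ((-21269 - 1*(-748)) + 31264)/(37348 - 26026) = ((-21269 + 748) + 31264)/11322 = (-20521 + 31264)*(1/11322) = 10743*(1/11322) = 3581/3774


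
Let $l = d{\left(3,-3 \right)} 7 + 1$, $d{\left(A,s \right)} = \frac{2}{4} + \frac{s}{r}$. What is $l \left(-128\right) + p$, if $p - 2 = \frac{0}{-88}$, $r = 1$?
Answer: $2114$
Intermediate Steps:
$p = 2$ ($p = 2 + \frac{0}{-88} = 2 + 0 \left(- \frac{1}{88}\right) = 2 + 0 = 2$)
$d{\left(A,s \right)} = \frac{1}{2} + s$ ($d{\left(A,s \right)} = \frac{2}{4} + \frac{s}{1} = 2 \cdot \frac{1}{4} + s 1 = \frac{1}{2} + s$)
$l = - \frac{33}{2}$ ($l = \left(\frac{1}{2} - 3\right) 7 + 1 = \left(- \frac{5}{2}\right) 7 + 1 = - \frac{35}{2} + 1 = - \frac{33}{2} \approx -16.5$)
$l \left(-128\right) + p = \left(- \frac{33}{2}\right) \left(-128\right) + 2 = 2112 + 2 = 2114$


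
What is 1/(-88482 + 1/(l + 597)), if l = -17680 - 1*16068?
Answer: -33151/2933266783 ≈ -1.1302e-5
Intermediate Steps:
l = -33748 (l = -17680 - 16068 = -33748)
1/(-88482 + 1/(l + 597)) = 1/(-88482 + 1/(-33748 + 597)) = 1/(-88482 + 1/(-33151)) = 1/(-88482 - 1/33151) = 1/(-2933266783/33151) = -33151/2933266783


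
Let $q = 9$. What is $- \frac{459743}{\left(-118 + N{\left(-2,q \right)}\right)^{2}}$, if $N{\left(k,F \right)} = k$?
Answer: $- \frac{459743}{14400} \approx -31.927$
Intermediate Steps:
$- \frac{459743}{\left(-118 + N{\left(-2,q \right)}\right)^{2}} = - \frac{459743}{\left(-118 - 2\right)^{2}} = - \frac{459743}{\left(-120\right)^{2}} = - \frac{459743}{14400}$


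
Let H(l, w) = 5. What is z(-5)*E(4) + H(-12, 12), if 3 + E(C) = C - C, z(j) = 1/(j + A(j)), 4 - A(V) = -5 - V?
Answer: 8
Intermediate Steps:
A(V) = 9 + V (A(V) = 4 - (-5 - V) = 4 + (5 + V) = 9 + V)
z(j) = 1/(9 + 2*j) (z(j) = 1/(j + (9 + j)) = 1/(9 + 2*j))
E(C) = -3 (E(C) = -3 + (C - C) = -3 + 0 = -3)
z(-5)*E(4) + H(-12, 12) = -3/(9 + 2*(-5)) + 5 = -3/(9 - 10) + 5 = -3/(-1) + 5 = -1*(-3) + 5 = 3 + 5 = 8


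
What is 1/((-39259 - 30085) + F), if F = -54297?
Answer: -1/123641 ≈ -8.0879e-6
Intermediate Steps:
1/((-39259 - 30085) + F) = 1/((-39259 - 30085) - 54297) = 1/(-69344 - 54297) = 1/(-123641) = -1/123641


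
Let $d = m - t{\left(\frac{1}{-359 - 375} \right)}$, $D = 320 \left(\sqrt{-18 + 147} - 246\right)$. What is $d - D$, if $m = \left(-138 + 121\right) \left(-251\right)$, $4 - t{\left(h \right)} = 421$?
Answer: $83404 - 320 \sqrt{129} \approx 79770.0$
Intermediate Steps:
$t{\left(h \right)} = -417$ ($t{\left(h \right)} = 4 - 421 = -417$)
$m = 4267$ ($m = \left(-17\right) \left(-251\right) = 4267$)
$D = -78720 + 320 \sqrt{129}$ ($D = 320 \left(\sqrt{129} - 246\right) = 320 \left(-246 + \sqrt{129}\right) = -78720 + 320 \sqrt{129} \approx -75086.0$)
$d = 4684$ ($d = 4267 - -417 = 4267 + 417 = 4684$)
$d - D = 4684 - \left(-78720 + 320 \sqrt{129}\right) = 4684 + \left(78720 - 320 \sqrt{129}\right) = 83404 - 320 \sqrt{129}$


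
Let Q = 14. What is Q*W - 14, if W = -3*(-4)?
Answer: 154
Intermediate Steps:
W = 12
Q*W - 14 = 14*12 - 14 = 168 - 14 = 154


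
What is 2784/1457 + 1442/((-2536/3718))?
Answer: -1951108867/923738 ≈ -2112.2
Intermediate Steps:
2784/1457 + 1442/((-2536/3718)) = 2784*(1/1457) + 1442/((-2536*1/3718)) = 2784/1457 + 1442/(-1268/1859) = 2784/1457 + 1442*(-1859/1268) = 2784/1457 - 1340339/634 = -1951108867/923738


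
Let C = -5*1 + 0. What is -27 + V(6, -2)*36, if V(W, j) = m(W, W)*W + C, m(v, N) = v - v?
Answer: -207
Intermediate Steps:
m(v, N) = 0
C = -5 (C = -5 + 0 = -5)
V(W, j) = -5 (V(W, j) = 0*W - 5 = 0 - 5 = -5)
-27 + V(6, -2)*36 = -27 - 5*36 = -27 - 180 = -207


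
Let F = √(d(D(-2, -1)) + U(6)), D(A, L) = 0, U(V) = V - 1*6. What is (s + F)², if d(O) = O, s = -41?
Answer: 1681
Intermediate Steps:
U(V) = -6 + V (U(V) = V - 6 = -6 + V)
F = 0 (F = √(0 + (-6 + 6)) = √(0 + 0) = √0 = 0)
(s + F)² = (-41 + 0)² = (-41)² = 1681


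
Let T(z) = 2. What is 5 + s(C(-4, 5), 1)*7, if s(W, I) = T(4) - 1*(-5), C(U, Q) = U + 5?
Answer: 54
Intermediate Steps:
C(U, Q) = 5 + U
s(W, I) = 7 (s(W, I) = 2 - 1*(-5) = 2 + 5 = 7)
5 + s(C(-4, 5), 1)*7 = 5 + 7*7 = 5 + 49 = 54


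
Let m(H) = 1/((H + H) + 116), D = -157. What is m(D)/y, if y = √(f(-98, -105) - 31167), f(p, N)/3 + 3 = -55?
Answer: I*√31341/6205518 ≈ 2.8528e-5*I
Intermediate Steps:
f(p, N) = -174 (f(p, N) = -9 + 3*(-55) = -9 - 165 = -174)
m(H) = 1/(116 + 2*H) (m(H) = 1/(2*H + 116) = 1/(116 + 2*H))
y = I*√31341 (y = √(-174 - 31167) = √(-31341) = I*√31341 ≈ 177.03*I)
m(D)/y = (1/(2*(58 - 157)))/((I*√31341)) = ((½)/(-99))*(-I*√31341/31341) = ((½)*(-1/99))*(-I*√31341/31341) = -(-1)*I*√31341/6205518 = I*√31341/6205518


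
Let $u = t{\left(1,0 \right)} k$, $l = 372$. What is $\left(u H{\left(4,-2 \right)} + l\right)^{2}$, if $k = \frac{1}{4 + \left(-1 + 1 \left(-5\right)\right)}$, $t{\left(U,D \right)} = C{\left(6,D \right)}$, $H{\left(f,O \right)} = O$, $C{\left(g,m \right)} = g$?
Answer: $142884$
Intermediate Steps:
$t{\left(U,D \right)} = 6$
$k = - \frac{1}{2}$ ($k = \frac{1}{4 - 6} = \frac{1}{-2} = - \frac{1}{2} \approx -0.5$)
$u = -3$ ($u = 6 \left(- \frac{1}{2}\right) = -3$)
$\left(u H{\left(4,-2 \right)} + l\right)^{2} = \left(\left(-3\right) \left(-2\right) + 372\right)^{2} = \left(6 + 372\right)^{2} = 378^{2} = 142884$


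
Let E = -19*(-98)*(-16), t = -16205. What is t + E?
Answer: -45997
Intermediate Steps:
E = -29792 (E = 1862*(-16) = -29792)
t + E = -16205 - 29792 = -45997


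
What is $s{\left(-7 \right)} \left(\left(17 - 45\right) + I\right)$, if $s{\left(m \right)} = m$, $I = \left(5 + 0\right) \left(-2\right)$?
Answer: $266$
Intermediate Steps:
$I = -10$ ($I = 5 \left(-2\right) = -10$)
$s{\left(-7 \right)} \left(\left(17 - 45\right) + I\right) = - 7 \left(\left(17 - 45\right) - 10\right) = - 7 \left(-28 - 10\right) = \left(-7\right) \left(-38\right) = 266$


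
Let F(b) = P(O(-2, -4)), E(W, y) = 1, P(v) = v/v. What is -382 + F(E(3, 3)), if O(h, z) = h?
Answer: -381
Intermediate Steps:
P(v) = 1
F(b) = 1
-382 + F(E(3, 3)) = -382 + 1 = -381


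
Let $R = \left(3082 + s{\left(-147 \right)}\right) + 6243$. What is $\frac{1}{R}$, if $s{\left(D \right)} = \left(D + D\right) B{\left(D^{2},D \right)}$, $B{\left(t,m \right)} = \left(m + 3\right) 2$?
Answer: $\frac{1}{93997} \approx 1.0639 \cdot 10^{-5}$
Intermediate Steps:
$B{\left(t,m \right)} = 6 + 2 m$ ($B{\left(t,m \right)} = \left(3 + m\right) 2 = 6 + 2 m$)
$s{\left(D \right)} = 2 D \left(6 + 2 D\right)$ ($s{\left(D \right)} = \left(D + D\right) \left(6 + 2 D\right) = 2 D \left(6 + 2 D\right)$)
$R = 93997$ ($R = \left(3082 + 4 \left(-147\right) \left(3 - 147\right)\right) + 6243 = \left(3082 + 4 \left(-147\right) \left(-144\right)\right) + 6243 = \left(3082 + 84672\right) + 6243 = 87754 + 6243 = 93997$)
$\frac{1}{R} = \frac{1}{93997}$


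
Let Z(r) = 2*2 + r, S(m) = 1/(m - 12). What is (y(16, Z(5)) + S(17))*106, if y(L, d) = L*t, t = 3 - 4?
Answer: -8374/5 ≈ -1674.8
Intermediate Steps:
S(m) = 1/(-12 + m)
t = -1
Z(r) = 4 + r
y(L, d) = -L (y(L, d) = L*(-1) = -L)
(y(16, Z(5)) + S(17))*106 = (-1*16 + 1/(-12 + 17))*106 = (-16 + 1/5)*106 = -79/5*106 = -8374/5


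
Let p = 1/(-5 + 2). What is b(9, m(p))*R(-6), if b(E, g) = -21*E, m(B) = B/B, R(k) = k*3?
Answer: 3402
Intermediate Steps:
p = -⅓ (p = 1/(-3) = -⅓ ≈ -0.33333)
R(k) = 3*k
m(B) = 1
b(9, m(p))*R(-6) = (-21*9)*(3*(-6)) = -189*(-18) = 3402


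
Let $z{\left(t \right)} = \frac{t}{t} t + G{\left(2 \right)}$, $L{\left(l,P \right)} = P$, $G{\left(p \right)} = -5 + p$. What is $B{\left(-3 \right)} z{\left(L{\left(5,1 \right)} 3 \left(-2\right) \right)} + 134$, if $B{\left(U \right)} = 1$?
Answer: $125$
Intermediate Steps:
$z{\left(t \right)} = -3 + t$ ($z{\left(t \right)} = \frac{t}{t} t + \left(-5 + 2\right) = 1 t - 3 = t - 3 = -3 + t$)
$B{\left(-3 \right)} z{\left(L{\left(5,1 \right)} 3 \left(-2\right) \right)} + 134 = 1 \left(-3 + 1 \cdot 3 \left(-2\right)\right) + 134 = 1 \left(-3 + 3 \left(-2\right)\right) + 134 = 1 \left(-3 - 6\right) + 134 = 1 \left(-9\right) + 134 = -9 + 134 = 125$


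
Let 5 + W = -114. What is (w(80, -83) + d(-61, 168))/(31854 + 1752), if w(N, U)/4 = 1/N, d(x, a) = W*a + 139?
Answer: -132353/224040 ≈ -0.59076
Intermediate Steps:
W = -119 (W = -5 - 114 = -119)
d(x, a) = 139 - 119*a (d(x, a) = -119*a + 139 = 139 - 119*a)
w(N, U) = 4/N
(w(80, -83) + d(-61, 168))/(31854 + 1752) = (4/80 + (139 - 119*168))/(31854 + 1752) = (4*(1/80) + (139 - 19992))/33606 = (1/20 - 19853)*(1/33606) = -397059/20*1/33606 = -132353/224040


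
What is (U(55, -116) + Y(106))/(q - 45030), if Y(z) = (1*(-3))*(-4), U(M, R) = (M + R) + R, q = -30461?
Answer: 165/75491 ≈ 0.0021857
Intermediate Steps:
U(M, R) = M + 2*R
Y(z) = 12 (Y(z) = -3*(-4) = 12)
(U(55, -116) + Y(106))/(q - 45030) = ((55 + 2*(-116)) + 12)/(-30461 - 45030) = ((55 - 232) + 12)/(-75491) = (-177 + 12)*(-1/75491) = -165*(-1/75491) = 165/75491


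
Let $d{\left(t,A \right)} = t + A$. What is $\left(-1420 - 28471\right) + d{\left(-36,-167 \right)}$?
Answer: $-30094$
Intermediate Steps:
$d{\left(t,A \right)} = A + t$
$\left(-1420 - 28471\right) + d{\left(-36,-167 \right)} = \left(-1420 - 28471\right) - 203 = -29891 - 203 = -30094$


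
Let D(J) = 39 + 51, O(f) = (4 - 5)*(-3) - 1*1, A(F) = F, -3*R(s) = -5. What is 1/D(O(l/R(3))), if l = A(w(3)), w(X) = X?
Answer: 1/90 ≈ 0.011111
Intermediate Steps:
R(s) = 5/3 (R(s) = -⅓*(-5) = 5/3)
l = 3
O(f) = 2 (O(f) = -1*(-3) - 1 = 3 - 1 = 2)
D(J) = 90
1/D(O(l/R(3))) = 1/90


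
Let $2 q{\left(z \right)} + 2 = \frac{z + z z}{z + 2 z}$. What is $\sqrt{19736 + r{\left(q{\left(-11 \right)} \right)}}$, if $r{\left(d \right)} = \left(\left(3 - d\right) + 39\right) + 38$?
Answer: $\frac{8 \sqrt{2787}}{3} \approx 140.78$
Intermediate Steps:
$q{\left(z \right)} = -1 + \frac{z + z^{2}}{6 z}$ ($q{\left(z \right)} = -1 + \frac{\left(z + z z\right) \frac{1}{z + 2 z}}{2} = -1 + \frac{\left(z + z^{2}\right) \frac{1}{3 z}}{2} = -1 + \frac{\frac{1}{3} \frac{1}{z} \left(z + z^{2}\right)}{2} = -1 + \frac{z + z^{2}}{6 z}$)
$r{\left(d \right)} = 80 - d$ ($r{\left(d \right)} = \left(42 - d\right) + 38 = 80 - d$)
$\sqrt{19736 + r{\left(q{\left(-11 \right)} \right)}} = \sqrt{19736 + \left(80 - \left(- \frac{5}{6} + \frac{1}{6} \left(-11\right)\right)\right)} = \sqrt{19736 + \left(80 - \left(- \frac{5}{6} - \frac{11}{6}\right)\right)} = \sqrt{19736 + \left(80 - - \frac{8}{3}\right)} = \sqrt{19736 + \left(80 + \frac{8}{3}\right)} = \sqrt{19736 + \frac{248}{3}} = \sqrt{\frac{59456}{3}} = \frac{8 \sqrt{2787}}{3}$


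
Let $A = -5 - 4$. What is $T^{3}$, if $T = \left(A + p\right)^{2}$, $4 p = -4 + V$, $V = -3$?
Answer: $\frac{6321363049}{4096} \approx 1.5433 \cdot 10^{6}$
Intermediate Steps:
$p = - \frac{7}{4}$ ($p = \frac{-4 - 3}{4} = \frac{1}{4} \left(-7\right) = - \frac{7}{4} \approx -1.75$)
$A = -9$
$T = \frac{1849}{16}$ ($T = \left(-9 - \frac{7}{4}\right)^{2} = \left(- \frac{43}{4}\right)^{2} = \frac{1849}{16} \approx 115.56$)
$T^{3} = \left(\frac{1849}{16}\right)^{3} = \frac{6321363049}{4096}$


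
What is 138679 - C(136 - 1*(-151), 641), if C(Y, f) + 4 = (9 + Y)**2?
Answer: 51067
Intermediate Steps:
C(Y, f) = -4 + (9 + Y)**2
138679 - C(136 - 1*(-151), 641) = 138679 - (-4 + (9 + (136 - 1*(-151)))**2) = 138679 - (-4 + (9 + (136 + 151))**2) = 138679 - (-4 + (9 + 287)**2) = 138679 - (-4 + 296**2) = 138679 - (-4 + 87616) = 138679 - 1*87612 = 138679 - 87612 = 51067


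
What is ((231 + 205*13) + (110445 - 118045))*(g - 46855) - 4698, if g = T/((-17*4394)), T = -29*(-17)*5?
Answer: 484221825774/2197 ≈ 2.2040e+8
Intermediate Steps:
T = 2465 (T = 493*5 = 2465)
g = -145/4394 (g = 2465/((-17*4394)) = 2465/(-74698) = 2465*(-1/74698) = -145/4394 ≈ -0.033000)
((231 + 205*13) + (110445 - 118045))*(g - 46855) - 4698 = ((231 + 205*13) + (110445 - 118045))*(-145/4394 - 46855) - 4698 = ((231 + 2665) - 7600)*(-205881015/4394) - 4698 = (2896 - 7600)*(-205881015/4394) - 4698 = -4704*(-205881015/4394) - 4698 = 484232147280/2197 - 4698 = 484221825774/2197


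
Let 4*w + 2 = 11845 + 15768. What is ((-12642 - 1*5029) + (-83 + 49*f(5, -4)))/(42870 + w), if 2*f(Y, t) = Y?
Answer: -70526/199091 ≈ -0.35424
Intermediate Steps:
w = 27611/4 (w = -1/2 + (11845 + 15768)/4 = -1/2 + (1/4)*27613 = -1/2 + 27613/4 = 27611/4 ≈ 6902.8)
f(Y, t) = Y/2
((-12642 - 1*5029) + (-83 + 49*f(5, -4)))/(42870 + w) = ((-12642 - 1*5029) + (-83 + 49*((1/2)*5)))/(42870 + 27611/4) = ((-12642 - 5029) + (-83 + 49*(5/2)))/(199091/4) = (-17671 + (-83 + 245/2))*(4/199091) = (-17671 + 79/2)*(4/199091) = -35263/2*4/199091 = -70526/199091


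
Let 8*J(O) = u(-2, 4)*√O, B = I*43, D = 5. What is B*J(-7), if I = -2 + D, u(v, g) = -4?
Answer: -129*I*√7/2 ≈ -170.65*I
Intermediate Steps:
I = 3 (I = -2 + 5 = 3)
B = 129 (B = 3*43 = 129)
J(O) = -√O/2 (J(O) = (-4*√O)/8 = -√O/2)
B*J(-7) = 129*(-I*√7/2) = -129*I*√7/2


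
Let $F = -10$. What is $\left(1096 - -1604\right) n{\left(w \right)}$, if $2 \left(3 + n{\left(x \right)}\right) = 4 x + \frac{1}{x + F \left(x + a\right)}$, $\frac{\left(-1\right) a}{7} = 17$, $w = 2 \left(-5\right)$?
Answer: $- \frac{7948665}{128} \approx -62099.0$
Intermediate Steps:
$w = -10$
$a = -119$ ($a = \left(-7\right) 17 = -119$)
$n{\left(x \right)} = -3 + \frac{1}{2 \left(1190 - 9 x\right)} + 2 x$ ($n{\left(x \right)} = -3 + \frac{4 x + \frac{1}{x - 10 \left(x - 119\right)}}{2} = -3 + \frac{4 x + \frac{1}{x - 10 \left(-119 + x\right)}}{2} = -3 + \frac{4 x + \frac{1}{x - \left(-1190 + 10 x\right)}}{2} = -3 + \frac{4 x + \frac{1}{1190 - 9 x}}{2} = -3 + \frac{\frac{1}{1190 - 9 x} + 4 x}{2} = -3 + \left(\frac{1}{2 \left(1190 - 9 x\right)} + 2 x\right) = -3 + \frac{1}{2 \left(1190 - 9 x\right)} + 2 x$)
$\left(1096 - -1604\right) n{\left(w \right)} = \left(1096 - -1604\right) \frac{7139 - -48140 + 36 \left(-10\right)^{2}}{2 \left(-1190 + 9 \left(-10\right)\right)} = \left(1096 + 1604\right) \frac{7139 + 48140 + 36 \cdot 100}{2 \left(-1190 - 90\right)} = 2700 \frac{7139 + 48140 + 3600}{2 \left(-1280\right)} = 2700 \cdot \frac{1}{2} \left(- \frac{1}{1280}\right) 58879 = 2700 \left(- \frac{58879}{2560}\right) = - \frac{7948665}{128}$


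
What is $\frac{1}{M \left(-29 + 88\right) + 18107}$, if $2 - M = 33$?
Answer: $\frac{1}{16278} \approx 6.1433 \cdot 10^{-5}$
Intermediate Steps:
$M = -31$ ($M = 2 - 33 = -31$)
$\frac{1}{M \left(-29 + 88\right) + 18107} = \frac{1}{- 31 \left(-29 + 88\right) + 18107} = \frac{1}{\left(-31\right) 59 + 18107} = \frac{1}{-1829 + 18107} = \frac{1}{16278}$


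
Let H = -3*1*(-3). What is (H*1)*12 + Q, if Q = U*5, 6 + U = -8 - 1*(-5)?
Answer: 63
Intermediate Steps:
H = 9 (H = -3*(-3) = 9)
U = -9 (U = -6 + (-8 - 1*(-5)) = -6 + (-8 + 5) = -6 - 3 = -9)
Q = -45 (Q = -9*5 = -45)
(H*1)*12 + Q = (9*1)*12 - 45 = 9*12 - 45 = 108 - 45 = 63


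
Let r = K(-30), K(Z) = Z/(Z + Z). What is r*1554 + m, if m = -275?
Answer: 502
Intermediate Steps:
K(Z) = ½ (K(Z) = Z/((2*Z)) = (1/(2*Z))*Z = ½)
r = ½ ≈ 0.50000
r*1554 + m = (½)*1554 - 275 = 777 - 275 = 502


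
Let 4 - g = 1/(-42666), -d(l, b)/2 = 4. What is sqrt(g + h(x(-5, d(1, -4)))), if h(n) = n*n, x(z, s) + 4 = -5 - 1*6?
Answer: sqrt(416868792990)/42666 ≈ 15.133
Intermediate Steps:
d(l, b) = -8 (d(l, b) = -2*4 = -8)
x(z, s) = -15 (x(z, s) = -4 + (-5 - 1*6) = -4 + (-5 - 6) = -4 - 11 = -15)
h(n) = n**2
g = 170665/42666 (g = 4 - 1/(-42666) = 4 - 1*(-1/42666) = 4 + 1/42666 = 170665/42666 ≈ 4.0000)
sqrt(g + h(x(-5, d(1, -4)))) = sqrt(170665/42666 + (-15)**2) = sqrt(170665/42666 + 225) = sqrt(9770515/42666) = sqrt(416868792990)/42666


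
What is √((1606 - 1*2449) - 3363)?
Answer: I*√4206 ≈ 64.854*I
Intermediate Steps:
√((1606 - 1*2449) - 3363) = √((1606 - 2449) - 3363) = √(-843 - 3363) = √(-4206) = I*√4206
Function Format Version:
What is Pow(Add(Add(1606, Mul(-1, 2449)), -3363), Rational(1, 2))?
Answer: Mul(I, Pow(4206, Rational(1, 2))) ≈ Mul(64.854, I)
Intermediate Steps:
Pow(Add(Add(1606, Mul(-1, 2449)), -3363), Rational(1, 2)) = Pow(Add(Add(1606, -2449), -3363), Rational(1, 2)) = Pow(Add(-843, -3363), Rational(1, 2)) = Pow(-4206, Rational(1, 2)) = Mul(I, Pow(4206, Rational(1, 2)))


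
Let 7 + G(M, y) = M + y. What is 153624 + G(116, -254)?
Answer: 153479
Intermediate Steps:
G(M, y) = -7 + M + y (G(M, y) = -7 + (M + y) = -7 + M + y)
153624 + G(116, -254) = 153624 + (-7 + 116 - 254) = 153624 - 145 = 153479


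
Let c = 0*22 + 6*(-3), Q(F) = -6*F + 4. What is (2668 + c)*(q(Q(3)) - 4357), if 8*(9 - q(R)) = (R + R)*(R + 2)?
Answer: -11633500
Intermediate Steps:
Q(F) = 4 - 6*F
c = -18 (c = 0 - 18 = -18)
q(R) = 9 - R*(2 + R)/4 (q(R) = 9 - (R + R)*(R + 2)/8 = 9 - 2*R*(2 + R)/8 = 9 - R*(2 + R)/4)
(2668 + c)*(q(Q(3)) - 4357) = (2668 - 18)*((9 - (4 - 6*3)/2 - (4 - 6*3)²/4) - 4357) = 2650*((9 - (4 - 18)/2 - (4 - 18)²/4) - 4357) = 2650*((9 - ½*(-14) - ¼*(-14)²) - 4357) = 2650*((9 + 7 - ¼*196) - 4357) = 2650*((9 + 7 - 49) - 4357) = 2650*(-33 - 4357) = 2650*(-4390) = -11633500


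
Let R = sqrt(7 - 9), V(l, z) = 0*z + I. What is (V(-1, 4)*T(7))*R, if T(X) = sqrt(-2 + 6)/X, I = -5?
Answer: -10*I*sqrt(2)/7 ≈ -2.0203*I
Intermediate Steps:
V(l, z) = -5 (V(l, z) = 0*z - 5 = 0 - 5 = -5)
R = I*sqrt(2) (R = sqrt(-2) = I*sqrt(2) ≈ 1.4142*I)
T(X) = 2/X (T(X) = sqrt(4)/X = 2/X)
(V(-1, 4)*T(7))*R = (-10/7)*(I*sqrt(2)) = (-5*2/7)*(I*sqrt(2)) = -10*I*sqrt(2)/7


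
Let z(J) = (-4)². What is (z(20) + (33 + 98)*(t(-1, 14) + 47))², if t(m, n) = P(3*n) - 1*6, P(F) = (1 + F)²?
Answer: 61308731236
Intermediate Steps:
t(m, n) = -6 + (1 + 3*n)² (t(m, n) = (1 + 3*n)² - 1*6 = (1 + 3*n)² - 6 = -6 + (1 + 3*n)²)
z(J) = 16
(z(20) + (33 + 98)*(t(-1, 14) + 47))² = (16 + (33 + 98)*((-6 + (1 + 3*14)²) + 47))² = (16 + 131*((-6 + (1 + 42)²) + 47))² = (16 + 131*((-6 + 43²) + 47))² = (16 + 131*((-6 + 1849) + 47))² = (16 + 131*(1843 + 47))² = (16 + 131*1890)² = (16 + 247590)² = 247606² = 61308731236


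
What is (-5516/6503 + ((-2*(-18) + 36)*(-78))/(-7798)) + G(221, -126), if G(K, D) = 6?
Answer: 21269246/3622171 ≈ 5.8720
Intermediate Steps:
(-5516/6503 + ((-2*(-18) + 36)*(-78))/(-7798)) + G(221, -126) = (-5516/6503 + ((-2*(-18) + 36)*(-78))/(-7798)) + 6 = (-5516*1/6503 + ((36 + 36)*(-78))*(-1/7798)) + 6 = (-788/929 + (72*(-78))*(-1/7798)) + 6 = (-788/929 - 5616*(-1/7798)) + 6 = (-788/929 + 2808/3899) + 6 = -463780/3622171 + 6 = 21269246/3622171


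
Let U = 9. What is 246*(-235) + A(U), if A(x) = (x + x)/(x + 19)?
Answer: -809331/14 ≈ -57809.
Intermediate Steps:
A(x) = 2*x/(19 + x) (A(x) = (2*x)/(19 + x) = 2*x/(19 + x))
246*(-235) + A(U) = 246*(-235) + 2*9/(19 + 9) = -57810 + 2*9/28 = -57810 + 2*9*(1/28) = -57810 + 9/14 = -809331/14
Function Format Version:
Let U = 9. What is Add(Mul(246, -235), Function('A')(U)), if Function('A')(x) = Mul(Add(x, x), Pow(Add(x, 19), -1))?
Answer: Rational(-809331, 14) ≈ -57809.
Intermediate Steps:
Function('A')(x) = Mul(2, x, Pow(Add(19, x), -1)) (Function('A')(x) = Mul(Mul(2, x), Pow(Add(19, x), -1)) = Mul(2, x, Pow(Add(19, x), -1)))
Add(Mul(246, -235), Function('A')(U)) = Add(Mul(246, -235), Mul(2, 9, Pow(Add(19, 9), -1))) = Add(-57810, Mul(2, 9, Pow(28, -1))) = Add(-57810, Mul(2, 9, Rational(1, 28))) = Add(-57810, Rational(9, 14)) = Rational(-809331, 14)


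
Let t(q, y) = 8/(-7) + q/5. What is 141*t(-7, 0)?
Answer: -12549/35 ≈ -358.54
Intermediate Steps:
t(q, y) = -8/7 + q/5 (t(q, y) = 8*(-⅐) + q*(⅕) = -8/7 + q/5)
141*t(-7, 0) = 141*(-8/7 + (⅕)*(-7)) = 141*(-8/7 - 7/5) = 141*(-89/35) = -12549/35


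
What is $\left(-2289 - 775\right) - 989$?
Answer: $-4053$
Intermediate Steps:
$\left(-2289 - 775\right) - 989 = -3064 - 989 = -4053$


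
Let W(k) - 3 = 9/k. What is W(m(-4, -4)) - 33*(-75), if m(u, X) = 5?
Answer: 12399/5 ≈ 2479.8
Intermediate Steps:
W(k) = 3 + 9/k
W(m(-4, -4)) - 33*(-75) = (3 + 9/5) - 33*(-75) = (3 + 9*(⅕)) + 2475 = (3 + 9/5) + 2475 = 24/5 + 2475 = 12399/5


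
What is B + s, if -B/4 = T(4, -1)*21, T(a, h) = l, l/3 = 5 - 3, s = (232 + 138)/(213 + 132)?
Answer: -34702/69 ≈ -502.93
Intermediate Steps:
s = 74/69 (s = 370/345 = 370*(1/345) = 74/69 ≈ 1.0725)
l = 6 (l = 3*(5 - 3) = 3*2 = 6)
T(a, h) = 6
B = -504 (B = -24*21 = -4*126 = -504)
B + s = -504 + 74/69 = -34702/69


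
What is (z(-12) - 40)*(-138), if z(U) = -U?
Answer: 3864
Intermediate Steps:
(z(-12) - 40)*(-138) = (-1*(-12) - 40)*(-138) = (12 - 40)*(-138) = -28*(-138) = 3864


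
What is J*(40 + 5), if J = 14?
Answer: 630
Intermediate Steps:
J*(40 + 5) = 14*(40 + 5) = 14*45 = 630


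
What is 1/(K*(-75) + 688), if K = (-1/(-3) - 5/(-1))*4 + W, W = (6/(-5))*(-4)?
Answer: -1/1272 ≈ -0.00078616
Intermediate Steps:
W = 24/5 (W = (6*(-⅕))*(-4) = -6/5*(-4) = 24/5 ≈ 4.8000)
K = 392/15 (K = (-1/(-3) - 5/(-1))*4 + 24/5 = (-1*(-⅓) - 5*(-1))*4 + 24/5 = (⅓ + 5)*4 + 24/5 = (16/3)*4 + 24/5 = 64/3 + 24/5 = 392/15 ≈ 26.133)
1/(K*(-75) + 688) = 1/((392/15)*(-75) + 688) = 1/(-1960 + 688) = 1/(-1272) = -1/1272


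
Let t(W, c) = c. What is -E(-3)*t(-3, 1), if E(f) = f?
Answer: 3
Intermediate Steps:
-E(-3)*t(-3, 1) = -(-3) = -1*(-3) = 3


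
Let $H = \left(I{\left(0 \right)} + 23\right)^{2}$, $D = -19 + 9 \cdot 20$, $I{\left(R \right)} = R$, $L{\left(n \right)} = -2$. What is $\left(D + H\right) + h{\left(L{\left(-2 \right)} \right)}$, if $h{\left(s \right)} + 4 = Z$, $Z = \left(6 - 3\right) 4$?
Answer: $698$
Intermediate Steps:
$Z = 12$ ($Z = 3 \cdot 4 = 12$)
$h{\left(s \right)} = 8$ ($h{\left(s \right)} = -4 + 12 = 8$)
$D = 161$ ($D = -19 + 180 = 161$)
$H = 529$ ($H = \left(0 + 23\right)^{2} = 23^{2} = 529$)
$\left(D + H\right) + h{\left(L{\left(-2 \right)} \right)} = \left(161 + 529\right) + 8 = 690 + 8 = 698$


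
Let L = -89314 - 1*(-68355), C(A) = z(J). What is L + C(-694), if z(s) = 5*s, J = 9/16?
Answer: -335299/16 ≈ -20956.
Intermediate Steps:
J = 9/16 (J = 9*(1/16) = 9/16 ≈ 0.56250)
C(A) = 45/16 (C(A) = 5*(9/16) = 45/16)
L = -20959 (L = -89314 + 68355 = -20959)
L + C(-694) = -20959 + 45/16 = -335299/16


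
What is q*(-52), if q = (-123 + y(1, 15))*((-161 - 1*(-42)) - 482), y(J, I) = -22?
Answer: -4531540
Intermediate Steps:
q = 87145 (q = (-123 - 22)*((-161 - 1*(-42)) - 482) = -145*((-161 + 42) - 482) = -145*(-119 - 482) = -145*(-601) = 87145)
q*(-52) = 87145*(-52) = -4531540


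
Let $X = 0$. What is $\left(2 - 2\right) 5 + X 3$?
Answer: $0$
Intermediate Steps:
$\left(2 - 2\right) 5 + X 3 = \left(2 - 2\right) 5 + 0 \cdot 3 = 0 \cdot 5 + 0 = 0 + 0 = 0$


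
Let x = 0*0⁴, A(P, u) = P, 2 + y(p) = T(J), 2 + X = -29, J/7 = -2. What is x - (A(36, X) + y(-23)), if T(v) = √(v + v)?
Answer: -34 - 2*I*√7 ≈ -34.0 - 5.2915*I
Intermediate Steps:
J = -14 (J = 7*(-2) = -14)
X = -31 (X = -2 - 29 = -31)
T(v) = √2*√v (T(v) = √(2*v) = √2*√v)
y(p) = -2 + 2*I*√7 (y(p) = -2 + √2*√(-14) = -2 + √2*(I*√14) = -2 + 2*I*√7)
x = 0 (x = 0*0 = 0)
x - (A(36, X) + y(-23)) = 0 - (36 + (-2 + 2*I*√7)) = 0 - (34 + 2*I*√7) = 0 + (-34 - 2*I*√7) = -34 - 2*I*√7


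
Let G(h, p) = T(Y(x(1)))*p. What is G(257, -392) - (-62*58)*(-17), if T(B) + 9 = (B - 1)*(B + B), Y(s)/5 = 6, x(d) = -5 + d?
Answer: -739684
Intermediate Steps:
Y(s) = 30 (Y(s) = 5*6 = 30)
T(B) = -9 + 2*B*(-1 + B) (T(B) = -9 + (B - 1)*(B + B) = -9 + (-1 + B)*(2*B) = -9 + 2*B*(-1 + B))
G(h, p) = 1731*p (G(h, p) = (-9 - 2*30 + 2*30²)*p = (-9 - 60 + 2*900)*p = (-9 - 60 + 1800)*p = 1731*p)
G(257, -392) - (-62*58)*(-17) = 1731*(-392) - (-62*58)*(-17) = -678552 - (-3596)*(-17) = -678552 - 1*61132 = -678552 - 61132 = -739684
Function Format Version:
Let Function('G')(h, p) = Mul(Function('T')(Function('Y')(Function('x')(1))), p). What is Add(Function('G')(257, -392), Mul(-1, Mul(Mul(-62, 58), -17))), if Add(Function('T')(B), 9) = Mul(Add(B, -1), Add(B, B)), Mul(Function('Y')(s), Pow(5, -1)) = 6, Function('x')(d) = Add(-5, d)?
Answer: -739684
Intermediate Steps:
Function('Y')(s) = 30 (Function('Y')(s) = Mul(5, 6) = 30)
Function('T')(B) = Add(-9, Mul(2, B, Add(-1, B))) (Function('T')(B) = Add(-9, Mul(Add(B, -1), Add(B, B))) = Add(-9, Mul(Add(-1, B), Mul(2, B))) = Add(-9, Mul(2, B, Add(-1, B))))
Function('G')(h, p) = Mul(1731, p) (Function('G')(h, p) = Mul(Add(-9, Mul(-2, 30), Mul(2, Pow(30, 2))), p) = Mul(Add(-9, -60, Mul(2, 900)), p) = Mul(Add(-9, -60, 1800), p) = Mul(1731, p))
Add(Function('G')(257, -392), Mul(-1, Mul(Mul(-62, 58), -17))) = Add(Mul(1731, -392), Mul(-1, Mul(Mul(-62, 58), -17))) = Add(-678552, Mul(-1, Mul(-3596, -17))) = Add(-678552, Mul(-1, 61132)) = Add(-678552, -61132) = -739684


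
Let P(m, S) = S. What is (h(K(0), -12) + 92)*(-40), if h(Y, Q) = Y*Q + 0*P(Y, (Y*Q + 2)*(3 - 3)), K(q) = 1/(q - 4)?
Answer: -3800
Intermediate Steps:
K(q) = 1/(-4 + q)
h(Y, Q) = Q*Y (h(Y, Q) = Y*Q + 0*((Y*Q + 2)*(3 - 3)) = Q*Y + 0*((Q*Y + 2)*0) = Q*Y + 0*((2 + Q*Y)*0) = Q*Y + 0*0 = Q*Y + 0 = Q*Y)
(h(K(0), -12) + 92)*(-40) = (-12/(-4 + 0) + 92)*(-40) = (-12/(-4) + 92)*(-40) = (-12*(-¼) + 92)*(-40) = (3 + 92)*(-40) = 95*(-40) = -3800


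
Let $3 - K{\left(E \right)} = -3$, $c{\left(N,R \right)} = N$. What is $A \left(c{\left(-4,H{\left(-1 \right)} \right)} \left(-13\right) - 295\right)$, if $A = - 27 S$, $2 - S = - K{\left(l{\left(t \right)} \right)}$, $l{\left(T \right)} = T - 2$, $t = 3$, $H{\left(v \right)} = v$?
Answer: $52488$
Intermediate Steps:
$l{\left(T \right)} = -2 + T$
$K{\left(E \right)} = 6$ ($K{\left(E \right)} = 3 - -3 = 3 + 3 = 6$)
$S = 8$ ($S = 2 - \left(-1\right) 6 = 2 - -6 = 2 + 6 = 8$)
$A = -216$ ($A = \left(-27\right) 8 = -216$)
$A \left(c{\left(-4,H{\left(-1 \right)} \right)} \left(-13\right) - 295\right) = - 216 \left(\left(-4\right) \left(-13\right) - 295\right) = - 216 \left(52 - 295\right) = \left(-216\right) \left(-243\right) = 52488$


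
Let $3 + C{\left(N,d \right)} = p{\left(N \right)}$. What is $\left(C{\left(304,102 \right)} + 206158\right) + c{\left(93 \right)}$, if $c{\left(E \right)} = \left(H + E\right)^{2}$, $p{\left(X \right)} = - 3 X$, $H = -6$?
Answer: $212812$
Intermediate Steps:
$C{\left(N,d \right)} = -3 - 3 N$
$c{\left(E \right)} = \left(-6 + E\right)^{2}$
$\left(C{\left(304,102 \right)} + 206158\right) + c{\left(93 \right)} = \left(\left(-3 - 912\right) + 206158\right) + \left(-6 + 93\right)^{2} = \left(\left(-3 - 912\right) + 206158\right) + 87^{2} = \left(-915 + 206158\right) + 7569 = 205243 + 7569 = 212812$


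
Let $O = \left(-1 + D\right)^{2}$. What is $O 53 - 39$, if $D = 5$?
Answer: $809$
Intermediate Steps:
$O = 16$ ($O = \left(-1 + 5\right)^{2} = 4^{2} = 16$)
$O 53 - 39 = 16 \cdot 53 - 39 = 848 - 39 = 809$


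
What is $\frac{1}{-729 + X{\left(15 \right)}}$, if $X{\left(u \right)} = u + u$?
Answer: $- \frac{1}{699} \approx -0.0014306$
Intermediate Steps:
$X{\left(u \right)} = 2 u$
$\frac{1}{-729 + X{\left(15 \right)}} = \frac{1}{-729 + 2 \cdot 15} = \frac{1}{-729 + 30} = \frac{1}{-699} = - \frac{1}{699}$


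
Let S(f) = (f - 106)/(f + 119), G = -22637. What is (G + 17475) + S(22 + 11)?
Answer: -784697/152 ≈ -5162.5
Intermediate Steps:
S(f) = (-106 + f)/(119 + f)
(G + 17475) + S(22 + 11) = (-22637 + 17475) + (-106 + (22 + 11))/(119 + (22 + 11)) = -5162 + (-106 + 33)/(119 + 33) = -5162 - 73/152 = -784697/152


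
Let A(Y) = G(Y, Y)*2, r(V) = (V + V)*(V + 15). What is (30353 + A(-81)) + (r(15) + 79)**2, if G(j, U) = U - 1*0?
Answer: 988632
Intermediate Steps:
r(V) = 2*V*(15 + V) (r(V) = (2*V)*(15 + V) = 2*V*(15 + V))
G(j, U) = U (G(j, U) = U + 0 = U)
A(Y) = 2*Y (A(Y) = Y*2 = 2*Y)
(30353 + A(-81)) + (r(15) + 79)**2 = (30353 + 2*(-81)) + (2*15*(15 + 15) + 79)**2 = (30353 - 162) + (2*15*30 + 79)**2 = 30191 + (900 + 79)**2 = 30191 + 979**2 = 30191 + 958441 = 988632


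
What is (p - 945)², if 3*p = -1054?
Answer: 15124321/9 ≈ 1.6805e+6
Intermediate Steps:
p = -1054/3 (p = (⅓)*(-1054) = -1054/3 ≈ -351.33)
(p - 945)² = (-1054/3 - 945)² = (-3889/3)² = 15124321/9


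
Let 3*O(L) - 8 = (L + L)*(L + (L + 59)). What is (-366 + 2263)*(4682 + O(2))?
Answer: 27138482/3 ≈ 9.0462e+6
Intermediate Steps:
O(L) = 8/3 + 2*L*(59 + 2*L)/3 (O(L) = 8/3 + ((L + L)*(L + (L + 59)))/3 = 8/3 + ((2*L)*(L + (59 + L)))/3 = 8/3 + ((2*L)*(59 + 2*L))/3 = 8/3 + (2*L*(59 + 2*L))/3 = 8/3 + 2*L*(59 + 2*L)/3)
(-366 + 2263)*(4682 + O(2)) = (-366 + 2263)*(4682 + (8/3 + (4/3)*2² + (118/3)*2)) = 1897*(4682 + (8/3 + (4/3)*4 + 236/3)) = 1897*(4682 + (8/3 + 16/3 + 236/3)) = 1897*(4682 + 260/3) = 1897*(14306/3) = 27138482/3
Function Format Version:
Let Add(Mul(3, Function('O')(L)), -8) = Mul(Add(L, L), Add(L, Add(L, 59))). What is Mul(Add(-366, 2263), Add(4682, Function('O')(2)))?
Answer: Rational(27138482, 3) ≈ 9.0462e+6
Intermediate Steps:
Function('O')(L) = Add(Rational(8, 3), Mul(Rational(2, 3), L, Add(59, Mul(2, L)))) (Function('O')(L) = Add(Rational(8, 3), Mul(Rational(1, 3), Mul(Add(L, L), Add(L, Add(L, 59))))) = Add(Rational(8, 3), Mul(Rational(1, 3), Mul(Mul(2, L), Add(L, Add(59, L))))) = Add(Rational(8, 3), Mul(Rational(1, 3), Mul(Mul(2, L), Add(59, Mul(2, L))))) = Add(Rational(8, 3), Mul(Rational(1, 3), Mul(2, L, Add(59, Mul(2, L))))) = Add(Rational(8, 3), Mul(Rational(2, 3), L, Add(59, Mul(2, L)))))
Mul(Add(-366, 2263), Add(4682, Function('O')(2))) = Mul(Add(-366, 2263), Add(4682, Add(Rational(8, 3), Mul(Rational(4, 3), Pow(2, 2)), Mul(Rational(118, 3), 2)))) = Mul(1897, Add(4682, Add(Rational(8, 3), Mul(Rational(4, 3), 4), Rational(236, 3)))) = Mul(1897, Add(4682, Add(Rational(8, 3), Rational(16, 3), Rational(236, 3)))) = Mul(1897, Add(4682, Rational(260, 3))) = Mul(1897, Rational(14306, 3)) = Rational(27138482, 3)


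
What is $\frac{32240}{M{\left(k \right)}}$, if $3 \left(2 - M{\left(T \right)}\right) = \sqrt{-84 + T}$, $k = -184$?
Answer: $\frac{36270}{19} + \frac{12090 i \sqrt{67}}{19} \approx 1908.9 + 5208.5 i$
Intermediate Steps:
$M{\left(T \right)} = 2 - \frac{\sqrt{-84 + T}}{3}$
$\frac{32240}{M{\left(k \right)}} = \frac{32240}{2 - \frac{\sqrt{-84 - 184}}{3}} = \frac{32240}{2 - \frac{\sqrt{-268}}{3}} = \frac{32240}{2 - \frac{2 i \sqrt{67}}{3}}$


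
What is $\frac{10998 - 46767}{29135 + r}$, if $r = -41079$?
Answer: $\frac{35769}{11944} \approx 2.9947$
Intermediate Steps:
$\frac{10998 - 46767}{29135 + r} = \frac{10998 - 46767}{29135 - 41079} = - \frac{35769}{-11944} = \left(-35769\right) \left(- \frac{1}{11944}\right) = \frac{35769}{11944}$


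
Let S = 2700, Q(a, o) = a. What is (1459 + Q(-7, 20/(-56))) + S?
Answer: 4152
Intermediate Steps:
(1459 + Q(-7, 20/(-56))) + S = (1459 - 7) + 2700 = 1452 + 2700 = 4152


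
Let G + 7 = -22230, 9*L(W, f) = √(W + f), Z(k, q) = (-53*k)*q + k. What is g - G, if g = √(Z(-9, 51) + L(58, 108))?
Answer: 22237 + √(218862 + √166)/3 ≈ 22393.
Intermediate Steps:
Z(k, q) = k - 53*k*q (Z(k, q) = -53*k*q + k = k - 53*k*q)
L(W, f) = √(W + f)/9
g = √(24318 + √166/9) (g = √(-9*(1 - 53*51) + √(58 + 108)/9) = √(-9*(1 - 2703) + √166/9) = √(-9*(-2702) + √166/9) = √(24318 + √166/9) ≈ 155.95)
G = -22237 (G = -7 - 22230 = -22237)
g - G = √(218862 + √166)/3 - 1*(-22237) = √(218862 + √166)/3 + 22237 = 22237 + √(218862 + √166)/3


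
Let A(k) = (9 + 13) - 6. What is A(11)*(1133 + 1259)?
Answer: 38272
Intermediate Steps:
A(k) = 16 (A(k) = 22 - 6 = 16)
A(11)*(1133 + 1259) = 16*(1133 + 1259) = 16*2392 = 38272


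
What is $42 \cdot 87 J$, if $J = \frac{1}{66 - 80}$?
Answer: $-261$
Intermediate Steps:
$J = - \frac{1}{14}$ ($J = \frac{1}{-14} = - \frac{1}{14} \approx -0.071429$)
$42 \cdot 87 J = 42 \cdot 87 \left(- \frac{1}{14}\right) = 3654 \left(- \frac{1}{14}\right) = -261$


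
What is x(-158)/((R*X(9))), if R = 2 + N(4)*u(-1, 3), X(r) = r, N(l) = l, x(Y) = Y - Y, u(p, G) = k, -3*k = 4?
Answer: 0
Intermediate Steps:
k = -4/3 (k = -⅓*4 = -4/3 ≈ -1.3333)
u(p, G) = -4/3
x(Y) = 0
R = -10/3 (R = 2 + 4*(-4/3) = 2 - 16/3 = -10/3 ≈ -3.3333)
x(-158)/((R*X(9))) = 0/((-10/3*9)) = 0/(-30) = 0*(-1/30) = 0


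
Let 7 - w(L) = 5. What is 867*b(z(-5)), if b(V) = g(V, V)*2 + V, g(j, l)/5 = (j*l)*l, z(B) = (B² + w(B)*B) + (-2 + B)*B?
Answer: 1083793350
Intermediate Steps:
w(L) = 2 (w(L) = 7 - 1*5 = 7 - 5 = 2)
z(B) = B² + 2*B + B*(-2 + B) (z(B) = (B² + 2*B) + (-2 + B)*B = (B² + 2*B) + B*(-2 + B) = B² + 2*B + B*(-2 + B))
g(j, l) = 5*j*l² (g(j, l) = 5*((j*l)*l) = 5*(j*l²) = 5*j*l²)
b(V) = V + 10*V³ (b(V) = (5*V*V²)*2 + V = (5*V³)*2 + V = 10*V³ + V = V + 10*V³)
867*b(z(-5)) = 867*(2*(-5)² + 10*(2*(-5)²)³) = 867*(2*25 + 10*(2*25)³) = 867*(50 + 10*50³) = 867*(50 + 10*125000) = 867*(50 + 1250000) = 867*1250050 = 1083793350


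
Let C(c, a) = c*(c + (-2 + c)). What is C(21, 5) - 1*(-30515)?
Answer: 31355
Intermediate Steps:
C(c, a) = c*(-2 + 2*c)
C(21, 5) - 1*(-30515) = 2*21*(-1 + 21) - 1*(-30515) = 2*21*20 + 30515 = 840 + 30515 = 31355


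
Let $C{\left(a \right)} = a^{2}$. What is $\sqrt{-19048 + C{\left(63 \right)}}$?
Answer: $i \sqrt{15079} \approx 122.8 i$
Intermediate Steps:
$\sqrt{-19048 + C{\left(63 \right)}} = \sqrt{-19048 + 63^{2}} = \sqrt{-19048 + 3969} = \sqrt{-15079} = i \sqrt{15079}$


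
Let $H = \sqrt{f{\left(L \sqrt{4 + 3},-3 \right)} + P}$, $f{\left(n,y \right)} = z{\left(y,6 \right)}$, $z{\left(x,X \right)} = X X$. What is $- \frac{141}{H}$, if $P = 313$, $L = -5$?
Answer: $- \frac{141 \sqrt{349}}{349} \approx -7.5476$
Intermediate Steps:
$z{\left(x,X \right)} = X^{2}$
$f{\left(n,y \right)} = 36$ ($f{\left(n,y \right)} = 6^{2} = 36$)
$H = \sqrt{349}$ ($H = \sqrt{36 + 313} = \sqrt{349} \approx 18.682$)
$- \frac{141}{H} = - \frac{141}{\sqrt{349}} = - 141 \frac{\sqrt{349}}{349} = - \frac{141 \sqrt{349}}{349}$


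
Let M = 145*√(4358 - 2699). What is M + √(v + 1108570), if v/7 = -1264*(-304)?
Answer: √3798362 + 145*√1659 ≈ 7854.9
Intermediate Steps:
v = 2689792 (v = 7*(-1264*(-304)) = 7*384256 = 2689792)
M = 145*√1659 ≈ 5906.0
M + √(v + 1108570) = 145*√1659 + √(2689792 + 1108570) = 145*√1659 + √3798362 = √3798362 + 145*√1659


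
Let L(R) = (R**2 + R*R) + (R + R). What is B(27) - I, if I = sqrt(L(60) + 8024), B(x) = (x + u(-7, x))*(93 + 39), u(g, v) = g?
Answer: 2640 - 4*sqrt(959) ≈ 2516.1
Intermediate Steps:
B(x) = -924 + 132*x (B(x) = (x - 7)*(93 + 39) = (-7 + x)*132 = -924 + 132*x)
L(R) = 2*R + 2*R**2 (L(R) = (R**2 + R**2) + 2*R = 2*R**2 + 2*R = 2*R + 2*R**2)
I = 4*sqrt(959) (I = sqrt(2*60*(1 + 60) + 8024) = sqrt(2*60*61 + 8024) = sqrt(7320 + 8024) = sqrt(15344) = 4*sqrt(959) ≈ 123.87)
B(27) - I = (-924 + 132*27) - 4*sqrt(959) = (-924 + 3564) - 4*sqrt(959) = 2640 - 4*sqrt(959)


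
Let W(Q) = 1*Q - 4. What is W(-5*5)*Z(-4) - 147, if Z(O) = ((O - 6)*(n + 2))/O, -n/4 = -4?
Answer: -1452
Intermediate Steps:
n = 16 (n = -4*(-4) = 16)
Z(O) = (-108 + 18*O)/O (Z(O) = ((O - 6)*(16 + 2))/O = ((-6 + O)*18)/O = (-108 + 18*O)/O)
W(Q) = -4 + Q (W(Q) = Q - 4 = -4 + Q)
W(-5*5)*Z(-4) - 147 = (-4 - 5*5)*(18 - 108/(-4)) - 147 = (-4 - 25)*(18 - 108*(-1/4)) - 147 = -29*(18 + 27) - 147 = -29*45 - 147 = -1305 - 147 = -1452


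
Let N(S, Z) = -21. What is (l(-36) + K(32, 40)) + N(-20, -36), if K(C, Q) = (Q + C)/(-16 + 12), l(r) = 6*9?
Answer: 15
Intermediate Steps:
l(r) = 54
K(C, Q) = -C/4 - Q/4 (K(C, Q) = (C + Q)/(-4) = (C + Q)*(-1/4) = -C/4 - Q/4)
(l(-36) + K(32, 40)) + N(-20, -36) = (54 + (-1/4*32 - 1/4*40)) - 21 = (54 + (-8 - 10)) - 21 = (54 - 18) - 21 = 36 - 21 = 15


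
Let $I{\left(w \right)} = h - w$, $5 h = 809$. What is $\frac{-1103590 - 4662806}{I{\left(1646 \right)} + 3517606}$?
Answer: $- \frac{9610660}{5860203} \approx -1.64$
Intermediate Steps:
$h = \frac{809}{5}$ ($h = \frac{1}{5} \cdot 809 = \frac{809}{5} \approx 161.8$)
$I{\left(w \right)} = \frac{809}{5} - w$
$\frac{-1103590 - 4662806}{I{\left(1646 \right)} + 3517606} = \frac{-1103590 - 4662806}{\left(\frac{809}{5} - 1646\right) + 3517606} = - \frac{5766396}{\left(\frac{809}{5} - 1646\right) + 3517606} = - \frac{5766396}{- \frac{7421}{5} + 3517606} = - \frac{5766396}{\frac{17580609}{5}} = \left(-5766396\right) \frac{5}{17580609} = - \frac{9610660}{5860203}$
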